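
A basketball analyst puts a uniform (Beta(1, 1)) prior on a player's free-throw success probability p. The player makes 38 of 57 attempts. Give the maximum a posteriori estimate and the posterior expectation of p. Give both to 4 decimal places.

MAP: 0.6667. Posterior mean: 0.6610.

Posterior: Beta(1+38, 1+19) = Beta(39, 20).
Mode = (39−1)/(39+20−2) = 38/57 = 0.6667.
Mean = 39/(39+20) = 39/59 = 0.6610.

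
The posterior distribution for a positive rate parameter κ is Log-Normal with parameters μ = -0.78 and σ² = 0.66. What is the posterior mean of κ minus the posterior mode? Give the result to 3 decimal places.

0.401

Mode = exp(μ − σ²) = exp(-1.44) = 0.237.
Mean = exp(μ + σ²/2) = exp(-0.450) = 0.638.
Difference = 0.638 − 0.237 = 0.401.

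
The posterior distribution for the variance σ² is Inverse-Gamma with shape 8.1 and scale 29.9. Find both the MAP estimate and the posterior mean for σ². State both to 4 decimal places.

σ²_MAP = 3.2857, E[σ²|data] = 4.2113

Mode = β/(α+1) = 29.9/9.1 = 3.2857.
Mean = β/(α−1) = 29.9/7.1 = 4.2113.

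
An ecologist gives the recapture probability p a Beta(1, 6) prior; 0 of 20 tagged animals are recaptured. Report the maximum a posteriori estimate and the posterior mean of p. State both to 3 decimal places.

MAP = 0.000, posterior mean = 0.037

Posterior: Beta(1+0, 6+20) = Beta(1, 26).
Since α = 1 ≤ 1 and β > 1, the Beta density is monotone decreasing on [0,1]; the mode is at 0.
Mean = 1/(1+26) = 0.037.
Mean > mode: the posterior has a right tail.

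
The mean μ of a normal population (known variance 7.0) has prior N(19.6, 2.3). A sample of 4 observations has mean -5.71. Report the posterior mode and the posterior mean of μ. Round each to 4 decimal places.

Posterior for μ is Normal. Precision-weighted mean: (1/2.3·19.6 + 4/7.0·-5.71) / (1/2.3 + 4/7.0) = 5.2264.
A Normal posterior is symmetric, so mode = mean.

MAP = 5.2264, posterior mean = 5.2264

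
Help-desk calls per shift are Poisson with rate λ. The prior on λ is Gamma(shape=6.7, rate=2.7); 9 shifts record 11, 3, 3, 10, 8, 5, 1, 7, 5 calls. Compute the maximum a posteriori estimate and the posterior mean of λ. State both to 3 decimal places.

Σ counts = 53. Posterior: Gamma(shape = 6.7+53 = 59.7, rate = 2.7+9 = 11.7).
Mode = (α−1)/β = 58.7/11.7 = 5.017.
Mean = α/β = 59.7/11.7 = 5.103.

maximum a posteriori estimate = 5.017, posterior mean = 5.103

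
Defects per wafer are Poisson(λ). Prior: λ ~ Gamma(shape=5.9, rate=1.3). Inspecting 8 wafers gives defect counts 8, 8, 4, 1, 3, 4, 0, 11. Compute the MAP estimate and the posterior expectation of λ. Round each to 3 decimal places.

λ_MAP = 4.720, E[λ|data] = 4.828

Σ counts = 39. Posterior: Gamma(shape = 5.9+39 = 44.9, rate = 1.3+8 = 9.3).
Mode = (α−1)/β = 43.9/9.3 = 4.720.
Mean = α/β = 44.9/9.3 = 4.828.
Right-skewed posterior ⇒ mode < mean.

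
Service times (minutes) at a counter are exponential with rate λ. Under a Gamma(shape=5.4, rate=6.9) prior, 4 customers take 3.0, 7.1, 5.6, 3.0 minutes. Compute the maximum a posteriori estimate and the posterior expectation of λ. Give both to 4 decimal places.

Σ times = 18.7. Posterior: Gamma(shape = 5.4+4 = 9.4, rate = 6.9+18.7 = 25.6).
Mode = (α−1)/β = 8.4/25.6 = 0.3281.
Mean = α/β = 9.4/25.6 = 0.3672.

MAP: 0.3281. Posterior mean: 0.3672.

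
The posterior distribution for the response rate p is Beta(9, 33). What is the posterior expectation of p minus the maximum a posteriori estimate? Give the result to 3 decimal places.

0.014

Mode = (9−1)/(9+33−2) = 8/40 = 0.200.
Mean = 9/(9+33) = 9/42 = 0.214.
Difference = 0.214 − 0.200 = 0.014.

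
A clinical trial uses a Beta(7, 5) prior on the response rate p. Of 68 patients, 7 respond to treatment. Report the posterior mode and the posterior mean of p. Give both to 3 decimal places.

Posterior: Beta(7+7, 5+61) = Beta(14, 66).
Mode = (14−1)/(14+66−2) = 13/78 = 0.167.
Mean = 14/(14+66) = 14/80 = 0.175.

MAP = 0.167; posterior mean = 0.175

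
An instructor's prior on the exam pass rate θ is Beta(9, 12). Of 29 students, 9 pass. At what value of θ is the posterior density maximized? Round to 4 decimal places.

0.3542

Posterior: Beta(9+9, 12+20) = Beta(18, 32).
Mode = (18−1)/(18+32−2) = 17/48 = 0.3542.
Mean = 18/(18+32) = 18/50 = 0.3600.
This is the posterior mode — the MAP estimate.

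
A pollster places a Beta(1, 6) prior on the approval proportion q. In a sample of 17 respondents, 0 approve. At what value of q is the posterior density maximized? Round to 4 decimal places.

Posterior: Beta(1+0, 6+17) = Beta(1, 23).
Since α = 1 ≤ 1 and β > 1, the Beta density is monotone decreasing on [0,1]; the mode is at 0.
Mean = 1/(1+23) = 0.0417.
This is the posterior mode — the MAP estimate.

0.0000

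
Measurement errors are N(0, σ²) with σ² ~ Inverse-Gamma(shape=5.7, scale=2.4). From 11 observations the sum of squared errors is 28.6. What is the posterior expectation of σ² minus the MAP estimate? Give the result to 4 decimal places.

Posterior: Inverse-Gamma(shape = 5.7+11/2 = 11.2, scale = 2.4+28.6/2 = 16.7).
Mode = β/(α+1) = 16.7/12.2 = 1.3689.
Mean = β/(α−1) = 16.7/10.2 = 1.6373.
Difference = 1.6373 − 1.3689 = 0.2684.

0.2684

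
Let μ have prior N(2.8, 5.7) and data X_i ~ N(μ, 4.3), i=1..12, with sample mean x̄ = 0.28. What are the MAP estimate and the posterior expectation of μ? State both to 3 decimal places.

μ_MAP = 0.429, E[μ|data] = 0.429

Posterior for μ is Normal. Precision-weighted mean: (1/5.7·2.8 + 12/4.3·0.28) / (1/5.7 + 12/4.3) = 0.429.
A Normal posterior is symmetric, so mode = mean.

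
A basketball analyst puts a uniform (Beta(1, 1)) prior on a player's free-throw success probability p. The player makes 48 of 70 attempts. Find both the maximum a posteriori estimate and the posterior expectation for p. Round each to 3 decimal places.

maximum a posteriori estimate = 0.686, posterior expectation = 0.681

Posterior: Beta(1+48, 1+22) = Beta(49, 23).
Mode = (49−1)/(49+23−2) = 48/70 = 0.686.
With a flat prior the MAP equals the MLE, 48/70.
Mean = 49/(49+23) = 49/72 = 0.681.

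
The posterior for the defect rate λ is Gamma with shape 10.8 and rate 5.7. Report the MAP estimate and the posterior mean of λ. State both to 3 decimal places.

λ_MAP = 1.719, E[λ|data] = 1.895

Mode = (α−1)/β = 9.8/5.7 = 1.719.
Mean = α/β = 10.8/5.7 = 1.895.
Right-skewed posterior ⇒ mode < mean.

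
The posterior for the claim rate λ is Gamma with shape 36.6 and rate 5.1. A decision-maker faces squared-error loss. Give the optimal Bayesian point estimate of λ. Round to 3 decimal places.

Mode = (α−1)/β = 35.6/5.1 = 6.980.
Mean = α/β = 36.6/5.1 = 7.176.
Squared-error loss ⇒ the optimal estimator is the posterior mean.

7.176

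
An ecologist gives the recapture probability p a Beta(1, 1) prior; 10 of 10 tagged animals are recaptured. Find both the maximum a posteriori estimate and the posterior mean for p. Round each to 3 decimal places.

Posterior: Beta(1+10, 1+0) = Beta(11, 1).
Since β = 1 ≤ 1 and α > 1, the Beta density is monotone increasing on [0,1]; the mode is at 1.
Mean = 11/(11+1) = 0.917.
The posterior is left-skewed, so the mode exceeds the mean.

MAP: 1.000. Posterior mean: 0.917.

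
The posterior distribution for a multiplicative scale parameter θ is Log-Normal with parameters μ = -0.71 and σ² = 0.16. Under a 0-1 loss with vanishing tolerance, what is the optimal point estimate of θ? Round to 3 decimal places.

Mode = exp(μ − σ²) = exp(-0.87) = 0.419.
Mean = exp(μ + σ²/2) = exp(-0.630) = 0.533.
This is the posterior mode — the MAP estimate.

0.419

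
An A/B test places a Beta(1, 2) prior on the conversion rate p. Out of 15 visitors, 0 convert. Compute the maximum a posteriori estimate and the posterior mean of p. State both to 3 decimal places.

Posterior: Beta(1+0, 2+15) = Beta(1, 17).
Since α = 1 ≤ 1 and β > 1, the Beta density is monotone decreasing on [0,1]; the mode is at 0.
Mean = 1/(1+17) = 0.056.
The posterior is right-skewed, so the mean exceeds the mode.

MAP: 0.000. Posterior mean: 0.056.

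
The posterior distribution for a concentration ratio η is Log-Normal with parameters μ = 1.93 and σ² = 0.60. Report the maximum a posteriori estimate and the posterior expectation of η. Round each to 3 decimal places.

η_MAP = 3.781, E[η|data] = 9.300

Mode = exp(μ − σ²) = exp(1.33) = 3.781.
Mean = exp(μ + σ²/2) = exp(2.230) = 9.300.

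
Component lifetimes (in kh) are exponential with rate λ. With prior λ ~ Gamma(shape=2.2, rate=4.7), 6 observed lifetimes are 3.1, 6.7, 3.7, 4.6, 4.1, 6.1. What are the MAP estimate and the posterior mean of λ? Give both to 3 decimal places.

Σ times = 28.3. Posterior: Gamma(shape = 2.2+6 = 8.2, rate = 4.7+28.3 = 33.0).
Mode = (α−1)/β = 7.2/33.0 = 0.218.
Mean = α/β = 8.2/33.0 = 0.248.

MAP = 0.218, posterior mean = 0.248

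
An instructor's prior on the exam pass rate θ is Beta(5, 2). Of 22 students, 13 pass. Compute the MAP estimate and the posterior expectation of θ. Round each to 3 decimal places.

MAP estimate = 0.630, posterior expectation = 0.621

Posterior: Beta(5+13, 2+9) = Beta(18, 11).
Mode = (18−1)/(18+11−2) = 17/27 = 0.630.
Mean = 18/(18+11) = 18/29 = 0.621.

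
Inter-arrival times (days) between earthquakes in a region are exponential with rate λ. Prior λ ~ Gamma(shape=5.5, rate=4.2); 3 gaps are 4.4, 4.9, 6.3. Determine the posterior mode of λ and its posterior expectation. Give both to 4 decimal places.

MAP: 0.3788. Posterior mean: 0.4293.

Σ times = 15.6. Posterior: Gamma(shape = 5.5+3 = 8.5, rate = 4.2+15.6 = 19.8).
Mode = (α−1)/β = 7.5/19.8 = 0.3788.
Mean = α/β = 8.5/19.8 = 0.4293.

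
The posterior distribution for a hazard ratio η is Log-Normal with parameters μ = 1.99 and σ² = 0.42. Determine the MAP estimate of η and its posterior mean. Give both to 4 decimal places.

MAP estimate = 4.8066, posterior mean = 9.0250

Mode = exp(μ − σ²) = exp(1.57) = 4.8066.
Mean = exp(μ + σ²/2) = exp(2.200) = 9.0250.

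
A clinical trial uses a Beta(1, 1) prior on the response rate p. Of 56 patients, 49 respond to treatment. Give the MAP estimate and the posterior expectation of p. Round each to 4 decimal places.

Posterior: Beta(1+49, 1+7) = Beta(50, 8).
Mode = (50−1)/(50+8−2) = 49/56 = 0.8750.
Mean = 50/(50+8) = 50/58 = 0.8621.
The mean is pulled below the mode by the posterior's left skew.

MAP = 0.8750, posterior mean = 0.8621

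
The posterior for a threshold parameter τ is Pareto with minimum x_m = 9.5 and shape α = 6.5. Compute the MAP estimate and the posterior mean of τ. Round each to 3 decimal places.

The Pareto density is strictly decreasing on [x_m, ∞), so the mode is x_m = 9.500.
Mean = α·x_m/(α−1) = 6.5·9.5/5.5 = 11.227.

MAP = 9.500; posterior mean = 11.227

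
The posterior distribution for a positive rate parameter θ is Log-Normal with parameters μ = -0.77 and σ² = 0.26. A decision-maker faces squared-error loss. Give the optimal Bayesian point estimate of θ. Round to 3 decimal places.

0.527

Mode = exp(μ − σ²) = exp(-1.03) = 0.357.
Mean = exp(μ + σ²/2) = exp(-0.640) = 0.527.
Squared-error loss ⇒ the optimal estimator is the posterior mean.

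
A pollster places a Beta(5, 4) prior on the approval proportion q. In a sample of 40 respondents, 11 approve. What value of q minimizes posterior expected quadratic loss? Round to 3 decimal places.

0.327

Posterior: Beta(5+11, 4+29) = Beta(16, 33).
Mode = (16−1)/(16+33−2) = 15/47 = 0.319.
Mean = 16/(16+33) = 16/49 = 0.327.
Quadratic loss ⇒ the optimal estimator is the posterior mean.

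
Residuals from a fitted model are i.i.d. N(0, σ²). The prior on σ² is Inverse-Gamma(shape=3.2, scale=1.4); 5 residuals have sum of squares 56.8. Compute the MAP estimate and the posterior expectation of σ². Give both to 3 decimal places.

Posterior: Inverse-Gamma(shape = 3.2+5/2 = 5.7, scale = 1.4+56.8/2 = 29.8).
Mode = β/(α+1) = 29.8/6.7 = 4.448.
Mean = β/(α−1) = 29.8/4.7 = 6.340.
Right-skewed posterior ⇒ mode < mean.

MAP = 4.448, posterior mean = 6.340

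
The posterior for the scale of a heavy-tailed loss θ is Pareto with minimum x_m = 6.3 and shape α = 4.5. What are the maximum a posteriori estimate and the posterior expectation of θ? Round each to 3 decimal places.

θ_MAP = 6.300, E[θ|data] = 8.100

The Pareto density is strictly decreasing on [x_m, ∞), so the mode is x_m = 6.300.
Mean = α·x_m/(α−1) = 4.5·6.3/3.5 = 8.100.
Right-skewed posterior ⇒ mode < mean.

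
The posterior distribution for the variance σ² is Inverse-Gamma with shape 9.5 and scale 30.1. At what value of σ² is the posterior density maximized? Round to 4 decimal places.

Mode = β/(α+1) = 30.1/10.5 = 2.8667.
Mean = β/(α−1) = 30.1/8.5 = 3.5412.
This is the posterior mode — the MAP estimate.

2.8667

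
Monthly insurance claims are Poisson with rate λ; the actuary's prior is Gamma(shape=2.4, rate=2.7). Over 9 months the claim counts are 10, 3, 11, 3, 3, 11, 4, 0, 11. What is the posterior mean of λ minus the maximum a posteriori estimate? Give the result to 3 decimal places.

Σ counts = 56. Posterior: Gamma(shape = 2.4+56 = 58.4, rate = 2.7+9 = 11.7).
Mode = (α−1)/β = 57.4/11.7 = 4.906.
Mean = α/β = 58.4/11.7 = 4.991.
Difference = 4.991 − 4.906 = 0.085.

0.085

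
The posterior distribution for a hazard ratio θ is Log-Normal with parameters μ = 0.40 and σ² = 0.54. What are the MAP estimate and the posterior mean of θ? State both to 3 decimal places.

MAP: 0.869. Posterior mean: 1.954.

Mode = exp(μ − σ²) = exp(-0.14) = 0.869.
Mean = exp(μ + σ²/2) = exp(0.670) = 1.954.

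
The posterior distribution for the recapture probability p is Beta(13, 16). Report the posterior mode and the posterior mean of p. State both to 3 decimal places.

MAP = 0.444; posterior mean = 0.448

Mode = (13−1)/(13+16−2) = 12/27 = 0.444.
Mean = 13/(13+16) = 13/29 = 0.448.
Right-skewed posterior ⇒ mode < mean.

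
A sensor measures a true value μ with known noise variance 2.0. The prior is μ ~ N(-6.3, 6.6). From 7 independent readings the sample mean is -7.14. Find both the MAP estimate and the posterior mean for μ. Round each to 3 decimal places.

Posterior for μ is Normal. Precision-weighted mean: (1/6.6·-6.3 + 7/2.0·-7.14) / (1/6.6 + 7/2.0) = -7.105.
A Normal posterior is symmetric, so mode = mean.

MAP = -7.105, posterior mean = -7.105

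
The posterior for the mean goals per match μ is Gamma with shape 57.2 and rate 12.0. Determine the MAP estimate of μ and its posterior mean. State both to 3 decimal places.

Mode = (α−1)/β = 56.2/12.0 = 4.683.
Mean = α/β = 57.2/12.0 = 4.767.
The mean is pulled above the mode by the posterior's right skew.

MAP: 4.683. Posterior mean: 4.767.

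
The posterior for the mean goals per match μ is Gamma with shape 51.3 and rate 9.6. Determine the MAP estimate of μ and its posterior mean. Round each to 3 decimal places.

Mode = (α−1)/β = 50.3/9.6 = 5.240.
Mean = α/β = 51.3/9.6 = 5.344.
The mean is pulled above the mode by the posterior's right skew.

MAP = 5.240, posterior mean = 5.344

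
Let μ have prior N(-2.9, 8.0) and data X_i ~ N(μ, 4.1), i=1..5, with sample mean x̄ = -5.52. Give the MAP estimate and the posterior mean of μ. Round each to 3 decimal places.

MAP = -5.276; posterior mean = -5.276

Posterior for μ is Normal. Precision-weighted mean: (1/8.0·-2.9 + 5/4.1·-5.52) / (1/8.0 + 5/4.1) = -5.276.
A Normal posterior is symmetric, so mode = mean.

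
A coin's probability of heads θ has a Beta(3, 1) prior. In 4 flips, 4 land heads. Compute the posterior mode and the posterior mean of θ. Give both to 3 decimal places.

MAP: 1.000. Posterior mean: 0.875.

Posterior: Beta(3+4, 1+0) = Beta(7, 1).
Since β = 1 ≤ 1 and α > 1, the Beta density is monotone increasing on [0,1]; the mode is at 1.
Mean = 7/(7+1) = 0.875.
Mode > mean: the posterior has a left tail.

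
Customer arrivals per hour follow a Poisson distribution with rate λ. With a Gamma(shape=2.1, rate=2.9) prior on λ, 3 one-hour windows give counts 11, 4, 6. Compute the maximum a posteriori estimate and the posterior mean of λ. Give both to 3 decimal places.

Σ counts = 21. Posterior: Gamma(shape = 2.1+21 = 23.1, rate = 2.9+3 = 5.9).
Mode = (α−1)/β = 22.1/5.9 = 3.746.
Mean = α/β = 23.1/5.9 = 3.915.
Right-skewed posterior ⇒ mode < mean.

MAP = 3.746; posterior mean = 3.915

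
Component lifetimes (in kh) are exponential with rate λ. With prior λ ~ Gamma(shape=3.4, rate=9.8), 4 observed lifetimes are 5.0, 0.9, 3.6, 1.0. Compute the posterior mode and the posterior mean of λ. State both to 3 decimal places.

MAP = 0.315, posterior mean = 0.365

Σ times = 10.5. Posterior: Gamma(shape = 3.4+4 = 7.4, rate = 9.8+10.5 = 20.3).
Mode = (α−1)/β = 6.4/20.3 = 0.315.
Mean = α/β = 7.4/20.3 = 0.365.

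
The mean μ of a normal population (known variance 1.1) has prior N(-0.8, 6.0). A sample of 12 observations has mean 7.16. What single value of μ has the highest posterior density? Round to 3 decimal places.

Posterior for μ is Normal. Precision-weighted mean: (1/6.0·-0.8 + 12/1.1·7.16) / (1/6.0 + 12/1.1) = 7.040.
A Normal posterior is symmetric, so mode = mean.
This is the posterior mode — the MAP estimate.

7.040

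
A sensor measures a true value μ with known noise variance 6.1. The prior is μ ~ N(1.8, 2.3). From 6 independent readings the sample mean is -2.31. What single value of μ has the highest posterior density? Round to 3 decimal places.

Posterior for μ is Normal. Precision-weighted mean: (1/2.3·1.8 + 6/6.1·-2.31) / (1/2.3 + 6/6.1) = -1.050.
A Normal posterior is symmetric, so mode = mean.
This is the posterior mode — the MAP estimate.

-1.050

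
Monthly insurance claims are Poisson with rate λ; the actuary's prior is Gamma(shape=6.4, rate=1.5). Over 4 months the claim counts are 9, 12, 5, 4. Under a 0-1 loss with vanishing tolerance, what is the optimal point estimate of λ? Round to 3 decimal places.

6.436

Σ counts = 30. Posterior: Gamma(shape = 6.4+30 = 36.4, rate = 1.5+4 = 5.5).
Mode = (α−1)/β = 35.4/5.5 = 6.436.
Mean = α/β = 36.4/5.5 = 6.618.
This is the posterior mode — the MAP estimate.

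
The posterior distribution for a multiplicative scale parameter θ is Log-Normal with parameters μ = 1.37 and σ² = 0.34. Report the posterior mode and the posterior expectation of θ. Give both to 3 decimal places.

MAP: 2.801. Posterior mean: 4.665.

Mode = exp(μ − σ²) = exp(1.03) = 2.801.
Mean = exp(μ + σ²/2) = exp(1.540) = 4.665.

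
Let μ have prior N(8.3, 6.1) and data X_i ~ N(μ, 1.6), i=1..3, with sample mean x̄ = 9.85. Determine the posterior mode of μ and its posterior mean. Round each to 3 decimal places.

MAP = 9.725, posterior mean = 9.725

Posterior for μ is Normal. Precision-weighted mean: (1/6.1·8.3 + 3/1.6·9.85) / (1/6.1 + 3/1.6) = 9.725.
A Normal posterior is symmetric, so mode = mean.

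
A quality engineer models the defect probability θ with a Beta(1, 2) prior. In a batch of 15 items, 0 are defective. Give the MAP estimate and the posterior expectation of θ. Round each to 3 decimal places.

Posterior: Beta(1+0, 2+15) = Beta(1, 17).
Since α = 1 ≤ 1 and β > 1, the Beta density is monotone decreasing on [0,1]; the mode is at 0.
Mean = 1/(1+17) = 0.056.
Right-skewed posterior ⇒ mode < mean.

θ_MAP = 0.000, E[θ|data] = 0.056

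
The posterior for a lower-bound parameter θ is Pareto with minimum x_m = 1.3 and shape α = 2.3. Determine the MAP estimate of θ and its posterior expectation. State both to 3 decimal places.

The Pareto density is strictly decreasing on [x_m, ∞), so the mode is x_m = 1.300.
Mean = α·x_m/(α−1) = 2.3·1.3/1.3 = 2.300.

MAP: 1.300. Posterior mean: 2.300.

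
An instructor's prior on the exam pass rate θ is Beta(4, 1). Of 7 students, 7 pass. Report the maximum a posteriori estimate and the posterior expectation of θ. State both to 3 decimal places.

Posterior: Beta(4+7, 1+0) = Beta(11, 1).
Since β = 1 ≤ 1 and α > 1, the Beta density is monotone increasing on [0,1]; the mode is at 1.
Mean = 11/(11+1) = 0.917.
The mean is pulled below the mode by the posterior's left skew.

MAP: 1.000. Posterior mean: 0.917.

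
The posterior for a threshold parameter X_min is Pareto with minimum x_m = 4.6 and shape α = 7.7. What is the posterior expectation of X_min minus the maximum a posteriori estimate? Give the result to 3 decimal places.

The Pareto density is strictly decreasing on [x_m, ∞), so the mode is x_m = 4.600.
Mean = α·x_m/(α−1) = 7.7·4.6/6.7 = 5.287.
Difference = 5.287 − 4.600 = 0.687.

0.687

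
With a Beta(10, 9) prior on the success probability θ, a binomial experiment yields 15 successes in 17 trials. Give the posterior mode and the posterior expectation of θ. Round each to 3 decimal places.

MAP = 0.706; posterior mean = 0.694

Posterior: Beta(10+15, 9+2) = Beta(25, 11).
Mode = (25−1)/(25+11−2) = 24/34 = 0.706.
Mean = 25/(25+11) = 25/36 = 0.694.
Left-skewed posterior ⇒ mean < mode.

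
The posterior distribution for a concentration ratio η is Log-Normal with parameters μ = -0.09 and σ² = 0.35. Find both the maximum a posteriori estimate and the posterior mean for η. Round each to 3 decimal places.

MAP: 0.644. Posterior mean: 1.089.

Mode = exp(μ − σ²) = exp(-0.44) = 0.644.
Mean = exp(μ + σ²/2) = exp(0.085) = 1.089.
The posterior is right-skewed, so the mean exceeds the mode.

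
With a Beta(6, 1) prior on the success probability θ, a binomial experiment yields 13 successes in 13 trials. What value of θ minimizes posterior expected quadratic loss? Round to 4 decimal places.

0.9500

Posterior: Beta(6+13, 1+0) = Beta(19, 1).
Since β = 1 ≤ 1 and α > 1, the Beta density is monotone increasing on [0,1]; the mode is at 1.
Mean = 19/(19+1) = 0.9500.
Quadratic loss ⇒ the optimal estimator is the posterior mean.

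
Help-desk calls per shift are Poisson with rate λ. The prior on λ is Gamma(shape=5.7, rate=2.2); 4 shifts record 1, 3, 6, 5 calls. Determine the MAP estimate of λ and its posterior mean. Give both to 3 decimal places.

λ_MAP = 3.177, E[λ|data] = 3.339

Σ counts = 15. Posterior: Gamma(shape = 5.7+15 = 20.7, rate = 2.2+4 = 6.2).
Mode = (α−1)/β = 19.7/6.2 = 3.177.
Mean = α/β = 20.7/6.2 = 3.339.
Mean > mode: the posterior has a right tail.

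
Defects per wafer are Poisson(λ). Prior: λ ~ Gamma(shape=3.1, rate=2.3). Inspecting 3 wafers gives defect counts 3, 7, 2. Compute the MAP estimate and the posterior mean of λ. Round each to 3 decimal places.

MAP: 2.660. Posterior mean: 2.849.

Σ counts = 12. Posterior: Gamma(shape = 3.1+12 = 15.1, rate = 2.3+3 = 5.3).
Mode = (α−1)/β = 14.1/5.3 = 2.660.
Mean = α/β = 15.1/5.3 = 2.849.
The posterior is right-skewed, so the mean exceeds the mode.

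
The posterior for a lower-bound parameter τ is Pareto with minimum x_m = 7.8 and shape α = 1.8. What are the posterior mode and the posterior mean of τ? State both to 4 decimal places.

MAP: 7.8000. Posterior mean: 17.5500.

The Pareto density is strictly decreasing on [x_m, ∞), so the mode is x_m = 7.8000.
Mean = α·x_m/(α−1) = 1.8·7.8/0.8 = 17.5500.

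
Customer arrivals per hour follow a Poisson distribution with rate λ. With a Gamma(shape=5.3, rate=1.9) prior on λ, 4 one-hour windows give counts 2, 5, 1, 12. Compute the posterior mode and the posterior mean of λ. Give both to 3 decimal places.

λ_MAP = 4.119, E[λ|data] = 4.288

Σ counts = 20. Posterior: Gamma(shape = 5.3+20 = 25.3, rate = 1.9+4 = 5.9).
Mode = (α−1)/β = 24.3/5.9 = 4.119.
Mean = α/β = 25.3/5.9 = 4.288.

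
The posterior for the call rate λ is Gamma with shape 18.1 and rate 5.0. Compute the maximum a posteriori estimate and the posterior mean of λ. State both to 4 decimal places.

Mode = (α−1)/β = 17.1/5.0 = 3.4200.
Mean = α/β = 18.1/5.0 = 3.6200.
Right-skewed posterior ⇒ mode < mean.

MAP = 3.4200, posterior mean = 3.6200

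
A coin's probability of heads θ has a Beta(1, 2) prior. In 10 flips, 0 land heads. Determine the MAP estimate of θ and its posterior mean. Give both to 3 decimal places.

MAP = 0.000; posterior mean = 0.077

Posterior: Beta(1+0, 2+10) = Beta(1, 12).
Since α = 1 ≤ 1 and β > 1, the Beta density is monotone decreasing on [0,1]; the mode is at 0.
Mean = 1/(1+12) = 0.077.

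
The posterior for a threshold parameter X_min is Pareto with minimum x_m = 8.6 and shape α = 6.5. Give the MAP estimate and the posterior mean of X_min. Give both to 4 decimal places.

The Pareto density is strictly decreasing on [x_m, ∞), so the mode is x_m = 8.6000.
Mean = α·x_m/(α−1) = 6.5·8.6/5.5 = 10.1636.

MAP = 8.6000; posterior mean = 10.1636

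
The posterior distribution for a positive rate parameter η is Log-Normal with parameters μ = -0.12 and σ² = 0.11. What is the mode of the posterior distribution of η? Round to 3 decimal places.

Mode = exp(μ − σ²) = exp(-0.23) = 0.795.
Mean = exp(μ + σ²/2) = exp(-0.065) = 0.937.
This is the posterior mode — the MAP estimate.

0.795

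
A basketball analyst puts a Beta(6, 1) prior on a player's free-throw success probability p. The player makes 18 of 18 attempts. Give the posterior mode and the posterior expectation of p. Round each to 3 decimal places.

MAP = 1.000, posterior mean = 0.960

Posterior: Beta(6+18, 1+0) = Beta(24, 1).
Since β = 1 ≤ 1 and α > 1, the Beta density is monotone increasing on [0,1]; the mode is at 1.
Mean = 24/(24+1) = 0.960.
The mean is pulled below the mode by the posterior's left skew.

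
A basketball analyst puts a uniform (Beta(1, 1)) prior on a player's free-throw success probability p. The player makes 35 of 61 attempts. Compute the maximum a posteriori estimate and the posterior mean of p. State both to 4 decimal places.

Posterior: Beta(1+35, 1+26) = Beta(36, 27).
Mode = (36−1)/(36+27−2) = 35/61 = 0.5738.
Mean = 36/(36+27) = 36/63 = 0.5714.
The posterior is left-skewed, so the mode exceeds the mean.

maximum a posteriori estimate = 0.5738, posterior mean = 0.5714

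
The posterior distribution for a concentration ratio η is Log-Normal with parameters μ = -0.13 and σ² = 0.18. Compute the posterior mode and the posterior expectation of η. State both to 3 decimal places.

MAP = 0.733; posterior mean = 0.961

Mode = exp(μ − σ²) = exp(-0.31) = 0.733.
Mean = exp(μ + σ²/2) = exp(-0.040) = 0.961.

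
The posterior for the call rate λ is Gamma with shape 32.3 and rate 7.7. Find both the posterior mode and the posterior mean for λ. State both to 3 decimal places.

MAP: 4.065. Posterior mean: 4.195.

Mode = (α−1)/β = 31.3/7.7 = 4.065.
Mean = α/β = 32.3/7.7 = 4.195.
Right-skewed posterior ⇒ mode < mean.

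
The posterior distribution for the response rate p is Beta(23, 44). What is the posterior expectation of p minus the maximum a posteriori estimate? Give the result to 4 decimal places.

Mode = (23−1)/(23+44−2) = 22/65 = 0.3385.
Mean = 23/(23+44) = 23/67 = 0.3433.
Difference = 0.3433 − 0.3385 = 0.0048.
The mean is pulled above the mode by the posterior's right skew.

0.0048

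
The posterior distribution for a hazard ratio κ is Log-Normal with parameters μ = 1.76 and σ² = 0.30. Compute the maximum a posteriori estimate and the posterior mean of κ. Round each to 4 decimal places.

Mode = exp(μ − σ²) = exp(1.46) = 4.3060.
Mean = exp(μ + σ²/2) = exp(1.910) = 6.7531.

MAP = 4.3060; posterior mean = 6.7531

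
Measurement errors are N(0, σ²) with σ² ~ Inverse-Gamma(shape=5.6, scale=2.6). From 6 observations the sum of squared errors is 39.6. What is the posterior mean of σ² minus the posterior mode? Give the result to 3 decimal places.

Posterior: Inverse-Gamma(shape = 5.6+6/2 = 8.6, scale = 2.6+39.6/2 = 22.4).
Mode = β/(α+1) = 22.4/9.6 = 2.333.
Mean = β/(α−1) = 22.4/7.6 = 2.947.
Difference = 2.947 − 2.333 = 0.614.
Right-skewed posterior ⇒ mode < mean.

0.614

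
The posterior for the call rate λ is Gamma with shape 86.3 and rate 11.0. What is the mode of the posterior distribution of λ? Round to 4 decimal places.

Mode = (α−1)/β = 85.3/11.0 = 7.7545.
Mean = α/β = 86.3/11.0 = 7.8455.
This is the posterior mode — the MAP estimate.

7.7545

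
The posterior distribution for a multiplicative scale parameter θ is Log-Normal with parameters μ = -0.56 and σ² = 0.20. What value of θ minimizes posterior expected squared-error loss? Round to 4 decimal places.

Mode = exp(μ − σ²) = exp(-0.76) = 0.4677.
Mean = exp(μ + σ²/2) = exp(-0.460) = 0.6313.
Squared-error loss ⇒ the optimal estimator is the posterior mean.

0.6313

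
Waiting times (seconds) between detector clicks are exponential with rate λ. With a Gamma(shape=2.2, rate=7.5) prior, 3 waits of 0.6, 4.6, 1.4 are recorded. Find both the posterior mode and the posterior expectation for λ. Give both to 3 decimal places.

Σ times = 6.6. Posterior: Gamma(shape = 2.2+3 = 5.2, rate = 7.5+6.6 = 14.1).
Mode = (α−1)/β = 4.2/14.1 = 0.298.
Mean = α/β = 5.2/14.1 = 0.369.

λ_MAP = 0.298, E[λ|data] = 0.369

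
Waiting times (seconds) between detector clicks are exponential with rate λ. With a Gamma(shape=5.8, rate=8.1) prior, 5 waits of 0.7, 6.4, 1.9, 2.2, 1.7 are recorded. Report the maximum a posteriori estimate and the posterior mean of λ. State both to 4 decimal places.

Σ times = 12.9. Posterior: Gamma(shape = 5.8+5 = 10.8, rate = 8.1+12.9 = 21.0).
Mode = (α−1)/β = 9.8/21.0 = 0.4667.
Mean = α/β = 10.8/21.0 = 0.5143.

MAP: 0.4667. Posterior mean: 0.5143.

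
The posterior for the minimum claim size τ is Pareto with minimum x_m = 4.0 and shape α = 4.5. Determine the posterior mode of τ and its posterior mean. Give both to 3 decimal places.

posterior mode = 4.000, posterior mean = 5.143

The Pareto density is strictly decreasing on [x_m, ∞), so the mode is x_m = 4.000.
Mean = α·x_m/(α−1) = 4.5·4.0/3.5 = 5.143.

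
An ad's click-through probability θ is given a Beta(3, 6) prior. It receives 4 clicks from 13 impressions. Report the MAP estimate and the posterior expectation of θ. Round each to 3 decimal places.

Posterior: Beta(3+4, 6+9) = Beta(7, 15).
Mode = (7−1)/(7+15−2) = 6/20 = 0.300.
Mean = 7/(7+15) = 7/22 = 0.318.
Mean > mode: the posterior has a right tail.

MAP estimate = 0.300, posterior expectation = 0.318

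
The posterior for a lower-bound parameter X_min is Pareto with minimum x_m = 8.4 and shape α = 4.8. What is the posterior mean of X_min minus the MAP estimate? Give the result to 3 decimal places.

The Pareto density is strictly decreasing on [x_m, ∞), so the mode is x_m = 8.400.
Mean = α·x_m/(α−1) = 4.8·8.4/3.8 = 10.611.
Difference = 10.611 − 8.400 = 2.211.

2.211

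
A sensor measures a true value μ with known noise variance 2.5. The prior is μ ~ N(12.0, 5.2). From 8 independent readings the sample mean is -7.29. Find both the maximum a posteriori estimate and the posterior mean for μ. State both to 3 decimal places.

Posterior for μ is Normal. Precision-weighted mean: (1/5.2·12.0 + 8/2.5·-7.29) / (1/5.2 + 8/2.5) = -6.196.
A Normal posterior is symmetric, so mode = mean.

MAP: -6.196. Posterior mean: -6.196.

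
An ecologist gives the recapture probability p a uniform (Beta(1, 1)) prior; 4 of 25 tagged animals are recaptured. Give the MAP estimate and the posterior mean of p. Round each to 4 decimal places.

Posterior: Beta(1+4, 1+21) = Beta(5, 22).
Mode = (5−1)/(5+22−2) = 4/25 = 0.1600.
With a flat prior the MAP equals the MLE, 4/25.
Mean = 5/(5+22) = 5/27 = 0.1852.
The mean is pulled above the mode by the posterior's right skew.

MAP = 0.1600, posterior mean = 0.1852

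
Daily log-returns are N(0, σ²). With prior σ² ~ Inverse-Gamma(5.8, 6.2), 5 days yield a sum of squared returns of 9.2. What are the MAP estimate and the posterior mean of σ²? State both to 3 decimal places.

σ²_MAP = 1.161, E[σ²|data] = 1.479

Posterior: Inverse-Gamma(shape = 5.8+5/2 = 8.3, scale = 6.2+9.2/2 = 10.8).
Mode = β/(α+1) = 10.8/9.3 = 1.161.
Mean = β/(α−1) = 10.8/7.3 = 1.479.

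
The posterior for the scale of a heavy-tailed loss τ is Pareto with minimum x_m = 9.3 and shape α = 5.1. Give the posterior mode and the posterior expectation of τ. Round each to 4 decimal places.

The Pareto density is strictly decreasing on [x_m, ∞), so the mode is x_m = 9.3000.
Mean = α·x_m/(α−1) = 5.1·9.3/4.1 = 11.5683.
The mean is pulled above the mode by the posterior's right skew.

MAP = 9.3000; posterior mean = 11.5683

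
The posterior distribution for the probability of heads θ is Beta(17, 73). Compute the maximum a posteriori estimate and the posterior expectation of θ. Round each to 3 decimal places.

MAP = 0.182; posterior mean = 0.189

Mode = (17−1)/(17+73−2) = 16/88 = 0.182.
Mean = 17/(17+73) = 17/90 = 0.189.
Right-skewed posterior ⇒ mode < mean.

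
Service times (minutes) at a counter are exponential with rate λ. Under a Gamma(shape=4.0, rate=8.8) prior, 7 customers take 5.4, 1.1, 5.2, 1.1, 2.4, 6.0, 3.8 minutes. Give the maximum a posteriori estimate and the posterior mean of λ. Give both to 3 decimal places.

MAP: 0.296. Posterior mean: 0.325.

Σ times = 25.0. Posterior: Gamma(shape = 4.0+7 = 11.0, rate = 8.8+25.0 = 33.8).
Mode = (α−1)/β = 10.0/33.8 = 0.296.
Mean = α/β = 11.0/33.8 = 0.325.
Right-skewed posterior ⇒ mode < mean.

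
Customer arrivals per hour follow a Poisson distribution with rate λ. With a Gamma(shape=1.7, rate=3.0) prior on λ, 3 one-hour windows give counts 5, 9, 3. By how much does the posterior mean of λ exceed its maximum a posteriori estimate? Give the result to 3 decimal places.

Σ counts = 17. Posterior: Gamma(shape = 1.7+17 = 18.7, rate = 3.0+3 = 6.0).
Mode = (α−1)/β = 17.7/6.0 = 2.950.
Mean = α/β = 18.7/6.0 = 3.117.
Difference = 3.117 − 2.950 = 0.167.

0.167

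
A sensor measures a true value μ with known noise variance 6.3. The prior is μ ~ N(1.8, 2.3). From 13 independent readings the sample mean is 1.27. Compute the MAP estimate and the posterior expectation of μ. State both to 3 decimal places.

μ_MAP = 1.362, E[μ|data] = 1.362

Posterior for μ is Normal. Precision-weighted mean: (1/2.3·1.8 + 13/6.3·1.27) / (1/2.3 + 13/6.3) = 1.362.
A Normal posterior is symmetric, so mode = mean.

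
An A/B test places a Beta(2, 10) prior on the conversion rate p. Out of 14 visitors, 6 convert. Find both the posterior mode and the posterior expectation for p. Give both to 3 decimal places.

p_MAP = 0.292, E[p|data] = 0.308

Posterior: Beta(2+6, 10+8) = Beta(8, 18).
Mode = (8−1)/(8+18−2) = 7/24 = 0.292.
Mean = 8/(8+18) = 8/26 = 0.308.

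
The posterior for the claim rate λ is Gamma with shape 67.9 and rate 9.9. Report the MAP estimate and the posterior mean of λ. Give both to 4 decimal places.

Mode = (α−1)/β = 66.9/9.9 = 6.7576.
Mean = α/β = 67.9/9.9 = 6.8586.

λ_MAP = 6.7576, E[λ|data] = 6.8586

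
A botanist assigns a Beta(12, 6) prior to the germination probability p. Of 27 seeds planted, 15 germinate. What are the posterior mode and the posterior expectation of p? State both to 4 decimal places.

MAP = 0.6047, posterior mean = 0.6000

Posterior: Beta(12+15, 6+12) = Beta(27, 18).
Mode = (27−1)/(27+18−2) = 26/43 = 0.6047.
Mean = 27/(27+18) = 27/45 = 0.6000.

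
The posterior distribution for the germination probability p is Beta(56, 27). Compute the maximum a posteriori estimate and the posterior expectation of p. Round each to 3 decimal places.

Mode = (56−1)/(56+27−2) = 55/81 = 0.679.
Mean = 56/(56+27) = 56/83 = 0.675.

maximum a posteriori estimate = 0.679, posterior expectation = 0.675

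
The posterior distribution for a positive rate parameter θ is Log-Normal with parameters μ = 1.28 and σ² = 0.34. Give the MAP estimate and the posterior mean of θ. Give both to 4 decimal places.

Mode = exp(μ − σ²) = exp(0.94) = 2.5600.
Mean = exp(μ + σ²/2) = exp(1.450) = 4.2631.

θ_MAP = 2.5600, E[θ|data] = 4.2631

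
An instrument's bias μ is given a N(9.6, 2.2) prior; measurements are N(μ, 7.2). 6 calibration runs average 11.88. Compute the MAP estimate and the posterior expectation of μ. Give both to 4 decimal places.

Posterior for μ is Normal. Precision-weighted mean: (1/2.2·9.6 + 6/7.2·11.88) / (1/2.2 + 6/7.2) = 11.0753.
A Normal posterior is symmetric, so mode = mean.

MAP = 11.0753, posterior mean = 11.0753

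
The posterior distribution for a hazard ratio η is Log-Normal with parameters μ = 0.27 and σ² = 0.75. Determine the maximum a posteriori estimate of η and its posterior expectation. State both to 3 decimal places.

Mode = exp(μ − σ²) = exp(-0.48) = 0.619.
Mean = exp(μ + σ²/2) = exp(0.645) = 1.906.

MAP = 0.619; posterior mean = 1.906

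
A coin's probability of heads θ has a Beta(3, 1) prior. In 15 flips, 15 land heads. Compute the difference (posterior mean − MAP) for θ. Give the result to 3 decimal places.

-0.053

Posterior: Beta(3+15, 1+0) = Beta(18, 1).
Since β = 1 ≤ 1 and α > 1, the Beta density is monotone increasing on [0,1]; the mode is at 1.
Mean = 18/(18+1) = 0.947.
Difference = 0.947 − 1.000 = -0.053.
Left-skewed posterior ⇒ mean < mode.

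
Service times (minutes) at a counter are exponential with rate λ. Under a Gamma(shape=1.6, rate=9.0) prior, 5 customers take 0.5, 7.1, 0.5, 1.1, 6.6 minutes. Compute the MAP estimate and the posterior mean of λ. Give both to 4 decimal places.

λ_MAP = 0.2258, E[λ|data] = 0.2661

Σ times = 15.8. Posterior: Gamma(shape = 1.6+5 = 6.6, rate = 9.0+15.8 = 24.8).
Mode = (α−1)/β = 5.6/24.8 = 0.2258.
Mean = α/β = 6.6/24.8 = 0.2661.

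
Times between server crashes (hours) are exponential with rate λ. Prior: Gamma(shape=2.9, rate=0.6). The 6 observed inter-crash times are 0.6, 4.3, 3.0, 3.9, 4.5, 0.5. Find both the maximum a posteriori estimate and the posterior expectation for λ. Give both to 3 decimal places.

Σ times = 16.8. Posterior: Gamma(shape = 2.9+6 = 8.9, rate = 0.6+16.8 = 17.4).
Mode = (α−1)/β = 7.9/17.4 = 0.454.
Mean = α/β = 8.9/17.4 = 0.511.
The posterior is right-skewed, so the mean exceeds the mode.

maximum a posteriori estimate = 0.454, posterior expectation = 0.511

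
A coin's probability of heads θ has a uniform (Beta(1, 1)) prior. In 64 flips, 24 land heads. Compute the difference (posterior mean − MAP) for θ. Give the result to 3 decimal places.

Posterior: Beta(1+24, 1+40) = Beta(25, 41).
Mode = (25−1)/(25+41−2) = 24/64 = 0.375.
Mean = 25/(25+41) = 25/66 = 0.379.
Difference = 0.379 − 0.375 = 0.004.

0.004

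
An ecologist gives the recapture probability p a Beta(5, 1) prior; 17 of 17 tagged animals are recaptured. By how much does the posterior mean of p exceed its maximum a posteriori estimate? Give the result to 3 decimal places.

Posterior: Beta(5+17, 1+0) = Beta(22, 1).
Since β = 1 ≤ 1 and α > 1, the Beta density is monotone increasing on [0,1]; the mode is at 1.
Mean = 22/(22+1) = 0.957.
Difference = 0.957 − 1.000 = -0.043.

-0.043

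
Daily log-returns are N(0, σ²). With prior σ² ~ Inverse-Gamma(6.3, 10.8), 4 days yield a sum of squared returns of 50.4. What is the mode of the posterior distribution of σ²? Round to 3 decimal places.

Posterior: Inverse-Gamma(shape = 6.3+4/2 = 8.3, scale = 10.8+50.4/2 = 36.0).
Mode = β/(α+1) = 36.0/9.3 = 3.871.
Mean = β/(α−1) = 36.0/7.3 = 4.932.
This is the posterior mode — the MAP estimate.

3.871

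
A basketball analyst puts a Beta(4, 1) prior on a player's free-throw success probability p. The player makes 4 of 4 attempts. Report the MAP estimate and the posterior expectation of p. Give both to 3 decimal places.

Posterior: Beta(4+4, 1+0) = Beta(8, 1).
Since β = 1 ≤ 1 and α > 1, the Beta density is monotone increasing on [0,1]; the mode is at 1.
Mean = 8/(8+1) = 0.889.

MAP = 1.000; posterior mean = 0.889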